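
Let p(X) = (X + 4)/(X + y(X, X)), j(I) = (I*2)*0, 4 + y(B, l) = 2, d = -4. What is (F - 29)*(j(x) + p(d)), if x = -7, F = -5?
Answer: 0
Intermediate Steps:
y(B, l) = -2 (y(B, l) = -4 + 2 = -2)
j(I) = 0 (j(I) = (2*I)*0 = 0)
p(X) = (4 + X)/(-2 + X) (p(X) = (X + 4)/(X - 2) = (4 + X)/(-2 + X))
(F - 29)*(j(x) + p(d)) = (-5 - 29)*(0 + (4 - 4)/(-2 - 4)) = -34*(0 + 0/(-6)) = -34*(0 - ⅙*0) = -34*(0 + 0) = -34*0 = 0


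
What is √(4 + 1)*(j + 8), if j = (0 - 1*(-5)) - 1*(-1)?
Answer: 14*√5 ≈ 31.305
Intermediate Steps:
j = 6 (j = (0 + 5) + 1 = 5 + 1 = 6)
√(4 + 1)*(j + 8) = √(4 + 1)*(6 + 8) = √5*14 = 14*√5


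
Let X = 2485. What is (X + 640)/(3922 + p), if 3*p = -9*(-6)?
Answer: 625/788 ≈ 0.79315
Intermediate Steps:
p = 18 (p = (-9*(-6))/3 = (⅓)*54 = 18)
(X + 640)/(3922 + p) = (2485 + 640)/(3922 + 18) = 3125/3940 = 3125*(1/3940) = 625/788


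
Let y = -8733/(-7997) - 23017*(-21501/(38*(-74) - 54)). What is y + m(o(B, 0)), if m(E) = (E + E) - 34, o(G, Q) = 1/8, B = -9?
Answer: -7916743942977/45838804 ≈ -1.7271e+5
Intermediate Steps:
o(G, Q) = 1/8
m(E) = -34 + 2*E (m(E) = 2*E - 34 = -34 + 2*E)
y = -3957598441671/22919402 (y = -8733*(-1/7997) - 23017*(-21501/(-2812 - 54)) = 8733/7997 - 23017/((-2866*(-1/21501))) = 8733/7997 - 23017/2866/21501 = 8733/7997 - 23017*21501/2866 = 8733/7997 - 494888517/2866 = -3957598441671/22919402 ≈ -1.7267e+5)
y + m(o(B, 0)) = -3957598441671/22919402 + (-34 + 2*(1/8)) = -3957598441671/22919402 + (-34 + 1/4) = -3957598441671/22919402 - 135/4 = -7916743942977/45838804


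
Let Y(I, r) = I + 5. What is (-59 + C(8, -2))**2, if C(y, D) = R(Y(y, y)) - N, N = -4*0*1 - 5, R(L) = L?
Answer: 1681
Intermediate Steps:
Y(I, r) = 5 + I
N = -5 (N = 0*1 - 5 = 0 - 5 = -5)
C(y, D) = 10 + y (C(y, D) = (5 + y) - 1*(-5) = (5 + y) + 5 = 10 + y)
(-59 + C(8, -2))**2 = (-59 + (10 + 8))**2 = (-59 + 18)**2 = (-41)**2 = 1681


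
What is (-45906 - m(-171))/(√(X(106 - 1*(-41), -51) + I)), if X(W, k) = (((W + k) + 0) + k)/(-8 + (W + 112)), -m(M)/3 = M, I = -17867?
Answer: 46419*I*√281406893/2242286 ≈ 347.27*I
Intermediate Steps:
m(M) = -3*M
X(W, k) = (W + 2*k)/(104 + W) (X(W, k) = ((W + k) + k)/(-8 + (112 + W)) = (W + 2*k)/(104 + W))
(-45906 - m(-171))/(√(X(106 - 1*(-41), -51) + I)) = (-45906 - (-3)*(-171))/(√(((106 - 1*(-41)) + 2*(-51))/(104 + (106 - 1*(-41))) - 17867)) = (-45906 - 1*513)/(√(((106 + 41) - 102)/(104 + (106 + 41)) - 17867)) = (-45906 - 513)/(√((147 - 102)/(104 + 147) - 17867)) = -46419/√(45/251 - 17867) = -46419*(-I*√281406893/2242286) = -(-46419)*I*√281406893/2242286 = 46419*I*√281406893/2242286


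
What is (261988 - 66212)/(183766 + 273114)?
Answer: 12236/28555 ≈ 0.42851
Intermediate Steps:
(261988 - 66212)/(183766 + 273114) = 195776/456880 = 195776*(1/456880) = 12236/28555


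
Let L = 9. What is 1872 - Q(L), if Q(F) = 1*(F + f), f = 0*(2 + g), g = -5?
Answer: 1863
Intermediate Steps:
f = 0 (f = 0*(2 - 5) = 0*(-3) = 0)
Q(F) = F (Q(F) = 1*(F + 0) = 1*F = F)
1872 - Q(L) = 1872 - 1*9 = 1872 - 9 = 1863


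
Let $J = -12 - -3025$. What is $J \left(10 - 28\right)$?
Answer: $-54234$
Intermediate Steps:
$J = 3013$ ($J = -12 + 3025 = 3013$)
$J \left(10 - 28\right) = 3013 \left(10 - 28\right) = 3013 \left(-18\right) = -54234$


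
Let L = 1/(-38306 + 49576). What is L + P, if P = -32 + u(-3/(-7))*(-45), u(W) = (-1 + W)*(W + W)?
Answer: -112239/11270 ≈ -9.9591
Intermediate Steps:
L = 1/11270 ≈ 8.8731e-5
u(W) = 2*W*(-1 + W) (u(W) = (-1 + W)*(2*W) = 2*W*(-1 + W))
P = -488/49 (P = -32 + (2*(-3/(-7))*(-1 - 3/(-7)))*(-45) = -32 + (2*(-3*(-⅐))*(-1 - 3*(-⅐)))*(-45) = -32 + (2*(3/7)*(-1 + 3/7))*(-45) = -32 + (2*(3/7)*(-4/7))*(-45) = -32 - 24/49*(-45) = -32 + 1080/49 = -488/49 ≈ -9.9592)
L + P = 1/11270 - 488/49 = -112239/11270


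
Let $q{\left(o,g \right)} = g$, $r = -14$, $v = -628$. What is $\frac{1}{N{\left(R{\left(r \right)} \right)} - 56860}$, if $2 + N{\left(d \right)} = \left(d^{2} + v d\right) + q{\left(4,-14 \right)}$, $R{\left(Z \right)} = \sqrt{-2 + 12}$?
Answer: $- \frac{28433}{1614899058} + \frac{157 \sqrt{10}}{807449529} \approx -1.6992 \cdot 10^{-5}$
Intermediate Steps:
$R{\left(Z \right)} = \sqrt{10}$
$N{\left(d \right)} = -16 + d^{2} - 628 d$ ($N{\left(d \right)} = -2 - \left(14 - d^{2} + 628 d\right) = -16 + d^{2} - 628 d$)
$\frac{1}{N{\left(R{\left(r \right)} \right)} - 56860} = \frac{1}{\left(-16 + \left(\sqrt{10}\right)^{2} - 628 \sqrt{10}\right) - 56860} = \frac{1}{\left(-16 + 10 - 628 \sqrt{10}\right) + \left(-462896 + 406036\right)} = \frac{1}{\left(-6 - 628 \sqrt{10}\right) - 56860} = \frac{1}{-56866 - 628 \sqrt{10}}$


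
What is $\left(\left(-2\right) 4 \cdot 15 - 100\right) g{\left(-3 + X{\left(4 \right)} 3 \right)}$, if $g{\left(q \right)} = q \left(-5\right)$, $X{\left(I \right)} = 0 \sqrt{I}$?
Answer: $-3300$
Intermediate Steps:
$X{\left(I \right)} = 0$
$g{\left(q \right)} = - 5 q$
$\left(\left(-2\right) 4 \cdot 15 - 100\right) g{\left(-3 + X{\left(4 \right)} 3 \right)} = \left(\left(-2\right) 4 \cdot 15 - 100\right) \left(- 5 \left(-3 + 0 \cdot 3\right)\right) = \left(\left(-8\right) 15 - 100\right) \left(- 5 \left(-3 + 0\right)\right) = \left(-120 - 100\right) \left(\left(-5\right) \left(-3\right)\right) = \left(-220\right) 15 = -3300$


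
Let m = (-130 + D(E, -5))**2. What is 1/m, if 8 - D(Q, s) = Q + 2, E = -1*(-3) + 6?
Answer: 1/17689 ≈ 5.6532e-5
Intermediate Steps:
E = 9 (E = 3 + 6 = 9)
D(Q, s) = 6 - Q (D(Q, s) = 8 - (Q + 2) = 8 - (2 + Q) = 8 + (-2 - Q) = 6 - Q)
m = 17689 (m = (-130 + (6 - 1*9))**2 = (-130 + (6 - 9))**2 = (-130 - 3)**2 = (-133)**2 = 17689)
1/m = 1/17689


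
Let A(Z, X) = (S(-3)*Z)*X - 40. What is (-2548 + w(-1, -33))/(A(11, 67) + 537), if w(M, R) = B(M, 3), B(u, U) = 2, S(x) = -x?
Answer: -1273/1354 ≈ -0.94018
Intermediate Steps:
A(Z, X) = -40 + 3*X*Z (A(Z, X) = ((-1*(-3))*Z)*X - 40 = (3*Z)*X - 40 = 3*X*Z - 40 = -40 + 3*X*Z)
w(M, R) = 2
(-2548 + w(-1, -33))/(A(11, 67) + 537) = (-2548 + 2)/((-40 + 3*67*11) + 537) = -2546/((-40 + 2211) + 537) = -2546/(2171 + 537) = -2546/2708 = -2546*1/2708 = -1273/1354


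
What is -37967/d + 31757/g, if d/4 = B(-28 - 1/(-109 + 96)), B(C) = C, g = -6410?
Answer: 1558839473/4653660 ≈ 334.97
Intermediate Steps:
d = -1452/13 (d = 4*(-28 - 1/(-109 + 96)) = 4*(-28 - 1/(-13)) = 4*(-28 - 1*(-1/13)) = 4*(-28 + 1/13) = 4*(-363/13) = -1452/13 ≈ -111.69)
-37967/d + 31757/g = -37967/(-1452/13) + 31757/(-6410) = -37967*(-13/1452) + 31757*(-1/6410) = 493571/1452 - 31757/6410 = 1558839473/4653660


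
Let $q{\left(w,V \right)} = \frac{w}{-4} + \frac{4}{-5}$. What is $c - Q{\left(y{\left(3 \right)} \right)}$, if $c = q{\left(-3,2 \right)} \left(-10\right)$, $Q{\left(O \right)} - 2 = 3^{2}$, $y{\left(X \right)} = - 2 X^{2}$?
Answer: $- \frac{21}{2} \approx -10.5$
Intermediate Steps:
$q{\left(w,V \right)} = - \frac{4}{5} - \frac{w}{4}$ ($q{\left(w,V \right)} = w \left(- \frac{1}{4}\right) + 4 \left(- \frac{1}{5}\right) = - \frac{w}{4} - \frac{4}{5} = - \frac{4}{5} - \frac{w}{4}$)
$Q{\left(O \right)} = 11$ ($Q{\left(O \right)} = 2 + 3^{2} = 2 + 9 = 11$)
$c = \frac{1}{2}$ ($c = \left(- \frac{4}{5} - - \frac{3}{4}\right) \left(-10\right) = \left(- \frac{4}{5} + \frac{3}{4}\right) \left(-10\right) = \left(- \frac{1}{20}\right) \left(-10\right) = \frac{1}{2} \approx 0.5$)
$c - Q{\left(y{\left(3 \right)} \right)} = \frac{1}{2} - 11 = - \frac{21}{2}$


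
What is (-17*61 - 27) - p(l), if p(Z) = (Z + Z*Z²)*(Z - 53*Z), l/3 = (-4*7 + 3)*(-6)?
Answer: 2132335528936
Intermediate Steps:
l = 450 (l = 3*((-4*7 + 3)*(-6)) = 3*((-28 + 3)*(-6)) = 3*(-25*(-6)) = 3*150 = 450)
p(Z) = -52*Z*(Z + Z³) (p(Z) = (Z + Z³)*(-52*Z) = -52*Z*(Z + Z³))
(-17*61 - 27) - p(l) = (-17*61 - 27) - 52*450²*(-1 - 1*450²) = (-1037 - 27) - 52*202500*(-1 - 1*202500) = -1064 - 52*202500*(-1 - 202500) = -1064 - 52*202500*(-202501) = -1064 - 1*(-2132335530000) = -1064 + 2132335530000 = 2132335528936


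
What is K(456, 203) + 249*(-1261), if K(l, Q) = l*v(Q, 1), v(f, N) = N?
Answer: -313533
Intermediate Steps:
K(l, Q) = l (K(l, Q) = l*1 = l)
K(456, 203) + 249*(-1261) = 456 + 249*(-1261) = 456 - 313989 = -313533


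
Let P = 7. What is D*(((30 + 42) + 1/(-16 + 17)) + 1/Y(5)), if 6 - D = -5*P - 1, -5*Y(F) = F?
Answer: 3024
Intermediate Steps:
Y(F) = -F/5
D = 42 (D = 6 - (-5*7 - 1) = 6 - (-35 - 1) = 6 - 1*(-36) = 6 + 36 = 42)
D*(((30 + 42) + 1/(-16 + 17)) + 1/Y(5)) = 42*(((30 + 42) + 1/(-16 + 17)) + 1/(-1/5*5)) = 42*((72 + 1/1) + 1/(-1)) = 42*((72 + 1) + 1*(-1)) = 42*(73 - 1) = 42*72 = 3024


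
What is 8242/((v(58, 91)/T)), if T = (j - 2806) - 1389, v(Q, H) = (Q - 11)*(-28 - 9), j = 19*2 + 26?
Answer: 34047702/1739 ≈ 19579.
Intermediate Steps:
j = 64 (j = 38 + 26 = 64)
v(Q, H) = 407 - 37*Q (v(Q, H) = (-11 + Q)*(-37) = 407 - 37*Q)
T = -4131 (T = (64 - 2806) - 1389 = -2742 - 1389 = -4131)
8242/((v(58, 91)/T)) = 8242/(((407 - 37*58)/(-4131))) = 8242/(((407 - 2146)*(-1/4131))) = 8242/((-1739*(-1/4131))) = 8242/(1739/4131) = 8242*(4131/1739) = 34047702/1739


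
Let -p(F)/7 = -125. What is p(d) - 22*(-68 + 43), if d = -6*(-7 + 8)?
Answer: 1425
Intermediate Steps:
d = -6 (d = -6*1 = -6)
p(F) = 875 (p(F) = -7*(-125) = 875)
p(d) - 22*(-68 + 43) = 875 - 22*(-68 + 43) = 875 - 22*(-25) = 875 - 1*(-550) = 875 + 550 = 1425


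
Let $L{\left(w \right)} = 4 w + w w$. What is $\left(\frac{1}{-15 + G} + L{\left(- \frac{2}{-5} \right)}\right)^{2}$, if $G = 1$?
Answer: $\frac{349281}{122500} \approx 2.8513$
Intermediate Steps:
$L{\left(w \right)} = w^{2} + 4 w$ ($L{\left(w \right)} = 4 w + w^{2} = w^{2} + 4 w$)
$\left(\frac{1}{-15 + G} + L{\left(- \frac{2}{-5} \right)}\right)^{2} = \left(\frac{1}{-15 + 1} + - \frac{2}{-5} \left(4 - \frac{2}{-5}\right)\right)^{2} = \left(\frac{1}{-14} + \left(-2\right) \left(- \frac{1}{5}\right) \left(4 - - \frac{2}{5}\right)\right)^{2} = \left(- \frac{1}{14} + \frac{2 \left(4 + \frac{2}{5}\right)}{5}\right)^{2} = \left(- \frac{1}{14} + \frac{2}{5} \cdot \frac{22}{5}\right)^{2} = \left(- \frac{1}{14} + \frac{44}{25}\right)^{2} = \left(\frac{591}{350}\right)^{2} = \frac{349281}{122500}$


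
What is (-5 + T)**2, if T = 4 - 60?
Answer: 3721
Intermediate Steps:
T = -56
(-5 + T)**2 = (-5 - 56)**2 = (-61)**2 = 3721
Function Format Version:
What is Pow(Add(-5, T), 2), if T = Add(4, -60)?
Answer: 3721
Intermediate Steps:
T = -56
Pow(Add(-5, T), 2) = Pow(Add(-5, -56), 2) = Pow(-61, 2) = 3721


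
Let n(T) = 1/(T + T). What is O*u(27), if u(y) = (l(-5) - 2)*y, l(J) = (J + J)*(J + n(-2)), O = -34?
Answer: -46359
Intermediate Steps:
n(T) = 1/(2*T)
l(J) = 2*J*(-1/4 + J) (l(J) = (J + J)*(J + (1/2)/(-2)) = (2*J)*(J + (1/2)*(-1/2)) = (2*J)*(J - 1/4) = (2*J)*(-1/4 + J) = 2*J*(-1/4 + J))
u(y) = 101*y/2 (u(y) = ((1/2)*(-5)*(-1 + 4*(-5)) - 2)*y = ((1/2)*(-5)*(-1 - 20) - 2)*y = ((1/2)*(-5)*(-21) - 2)*y = (105/2 - 2)*y = 101*y/2)
O*u(27) = -1717*27 = -34*2727/2 = -46359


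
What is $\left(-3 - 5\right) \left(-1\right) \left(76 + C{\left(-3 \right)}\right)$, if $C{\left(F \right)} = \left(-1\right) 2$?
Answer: $592$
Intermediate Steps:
$C{\left(F \right)} = -2$
$\left(-3 - 5\right) \left(-1\right) \left(76 + C{\left(-3 \right)}\right) = \left(-3 - 5\right) \left(-1\right) \left(76 - 2\right) = \left(-8\right) \left(-1\right) 74 = 8 \cdot 74 = 592$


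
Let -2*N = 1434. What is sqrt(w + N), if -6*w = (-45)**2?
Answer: I*sqrt(4218)/2 ≈ 32.473*I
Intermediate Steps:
N = -717 (N = -1/2*1434 = -717)
w = -675/2 (w = -1/6*(-45)**2 = -1/6*2025 = -675/2 ≈ -337.50)
sqrt(w + N) = sqrt(-675/2 - 717) = sqrt(-2109/2) = I*sqrt(4218)/2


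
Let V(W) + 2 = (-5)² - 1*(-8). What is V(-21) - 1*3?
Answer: 28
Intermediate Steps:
V(W) = 31 (V(W) = -2 + ((-5)² - 1*(-8)) = -2 + (25 + 8) = -2 + 33 = 31)
V(-21) - 1*3 = 31 - 1*3 = 31 - 3 = 28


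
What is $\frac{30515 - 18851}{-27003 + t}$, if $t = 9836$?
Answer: $- \frac{11664}{17167} \approx -0.67944$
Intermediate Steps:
$\frac{30515 - 18851}{-27003 + t} = \frac{30515 - 18851}{-27003 + 9836} = \frac{11664}{-17167} = 11664 \left(- \frac{1}{17167}\right) = - \frac{11664}{17167}$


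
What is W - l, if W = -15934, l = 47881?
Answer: -63815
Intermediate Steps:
W - l = -15934 - 1*47881 = -15934 - 47881 = -63815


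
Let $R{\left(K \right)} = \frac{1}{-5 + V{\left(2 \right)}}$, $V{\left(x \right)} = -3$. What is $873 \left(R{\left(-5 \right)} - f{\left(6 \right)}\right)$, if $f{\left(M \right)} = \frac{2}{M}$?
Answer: $- \frac{3201}{8} \approx -400.13$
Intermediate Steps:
$R{\left(K \right)} = - \frac{1}{8}$ ($R{\left(K \right)} = \frac{1}{-5 - 3} = \frac{1}{-8} = - \frac{1}{8}$)
$873 \left(R{\left(-5 \right)} - f{\left(6 \right)}\right) = 873 \left(- \frac{1}{8} - \frac{2}{6}\right) = 873 \left(- \frac{1}{8} - 2 \cdot \frac{1}{6}\right) = 873 \left(- \frac{1}{8} - \frac{1}{3}\right) = 873 \left(- \frac{11}{24}\right) = - \frac{3201}{8}$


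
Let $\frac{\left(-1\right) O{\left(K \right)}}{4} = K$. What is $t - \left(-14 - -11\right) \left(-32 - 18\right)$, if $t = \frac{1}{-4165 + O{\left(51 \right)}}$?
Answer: $- \frac{655351}{4369} \approx -150.0$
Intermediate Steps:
$O{\left(K \right)} = - 4 K$
$t = - \frac{1}{4369}$ ($t = \frac{1}{-4165 - 204} = \frac{1}{-4369} = - \frac{1}{4369} \approx -0.00022889$)
$t - \left(-14 - -11\right) \left(-32 - 18\right) = - \frac{1}{4369} - \left(-14 - -11\right) \left(-32 - 18\right) = - \frac{1}{4369} - \left(-14 + 11\right) \left(-50\right) = - \frac{1}{4369} - \left(-3\right) \left(-50\right) = - \frac{1}{4369} - 150 = - \frac{655351}{4369}$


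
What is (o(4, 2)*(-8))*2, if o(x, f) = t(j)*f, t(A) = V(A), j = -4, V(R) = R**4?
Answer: -8192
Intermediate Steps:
t(A) = A**4
o(x, f) = 256*f (o(x, f) = (-4)**4*f = 256*f)
(o(4, 2)*(-8))*2 = ((256*2)*(-8))*2 = (512*(-8))*2 = -4096*2 = -8192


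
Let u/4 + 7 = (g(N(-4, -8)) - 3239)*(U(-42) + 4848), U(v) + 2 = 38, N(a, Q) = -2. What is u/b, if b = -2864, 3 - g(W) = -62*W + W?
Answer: 16400479/716 ≈ 22906.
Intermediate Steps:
g(W) = 3 + 61*W (g(W) = 3 - (-62*W + W) = 3 - (-61)*W = 3 + 61*W)
U(v) = 36 (U(v) = -2 + 38 = 36)
u = -65601916 (u = -28 + 4*(((3 + 61*(-2)) - 3239)*(36 + 4848)) = -28 + 4*(((3 - 122) - 3239)*4884) = -28 + 4*((-119 - 3239)*4884) = -28 + 4*(-3358*4884) = -28 + 4*(-16400472) = -28 - 65601888 = -65601916)
u/b = -65601916/(-2864) = -65601916*(-1/2864) = 16400479/716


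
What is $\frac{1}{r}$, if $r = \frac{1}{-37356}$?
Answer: $-37356$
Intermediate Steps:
$r = - \frac{1}{37356} \approx -2.6769 \cdot 10^{-5}$
$\frac{1}{r} = \frac{1}{- \frac{1}{37356}} = -37356$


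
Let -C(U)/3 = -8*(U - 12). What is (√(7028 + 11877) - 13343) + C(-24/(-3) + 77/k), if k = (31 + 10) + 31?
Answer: -40240/3 + √18905 ≈ -13276.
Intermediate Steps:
k = 72 (k = 41 + 31 = 72)
C(U) = -288 + 24*U (C(U) = -(-24)*(U - 12) = -(-24)*(-12 + U) = -3*(96 - 8*U) = -288 + 24*U)
(√(7028 + 11877) - 13343) + C(-24/(-3) + 77/k) = (√(7028 + 11877) - 13343) + (-288 + 24*(-24/(-3) + 77/72)) = (√18905 - 13343) + (-288 + 24*(-24*(-⅓) + 77*(1/72))) = (-13343 + √18905) + (-288 + 24*(8 + 77/72)) = (-13343 + √18905) + (-288 + 24*(653/72)) = (-13343 + √18905) + (-288 + 653/3) = (-13343 + √18905) - 211/3 = -40240/3 + √18905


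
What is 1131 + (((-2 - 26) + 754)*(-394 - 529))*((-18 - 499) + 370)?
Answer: 98505537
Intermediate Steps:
1131 + (((-2 - 26) + 754)*(-394 - 529))*((-18 - 499) + 370) = 1131 + ((-28 + 754)*(-923))*(-517 + 370) = 1131 + (726*(-923))*(-147) = 1131 - 670098*(-147) = 1131 + 98504406 = 98505537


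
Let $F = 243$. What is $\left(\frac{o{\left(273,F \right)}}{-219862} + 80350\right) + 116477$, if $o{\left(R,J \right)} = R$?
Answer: $\frac{43274777601}{219862} \approx 1.9683 \cdot 10^{5}$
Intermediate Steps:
$\left(\frac{o{\left(273,F \right)}}{-219862} + 80350\right) + 116477 = \left(\frac{273}{-219862} + 80350\right) + 116477 = \left(273 \left(- \frac{1}{219862}\right) + 80350\right) + 116477 = \left(- \frac{273}{219862} + 80350\right) + 116477 = \frac{17665911427}{219862} + 116477 = \frac{43274777601}{219862}$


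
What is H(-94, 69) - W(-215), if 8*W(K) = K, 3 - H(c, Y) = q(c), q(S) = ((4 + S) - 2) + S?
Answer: 1727/8 ≈ 215.88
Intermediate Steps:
q(S) = 2 + 2*S (q(S) = (2 + S) + S = 2 + 2*S)
H(c, Y) = 1 - 2*c (H(c, Y) = 3 - (2 + 2*c) = 3 + (-2 - 2*c) = 1 - 2*c)
W(K) = K/8
H(-94, 69) - W(-215) = (1 - 2*(-94)) - (-215)/8 = (1 + 188) - 1*(-215/8) = 189 + 215/8 = 1727/8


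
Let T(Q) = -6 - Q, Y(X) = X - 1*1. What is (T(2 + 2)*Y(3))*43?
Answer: -860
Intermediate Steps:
Y(X) = -1 + X (Y(X) = X - 1 = -1 + X)
(T(2 + 2)*Y(3))*43 = ((-6 - (2 + 2))*(-1 + 3))*43 = ((-6 - 1*4)*2)*43 = ((-6 - 4)*2)*43 = -10*2*43 = -20*43 = -860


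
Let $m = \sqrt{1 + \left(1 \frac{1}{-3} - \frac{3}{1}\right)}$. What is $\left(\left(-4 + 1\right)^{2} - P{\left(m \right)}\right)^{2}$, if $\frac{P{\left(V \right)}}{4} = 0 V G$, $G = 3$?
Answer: $81$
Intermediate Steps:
$m = \frac{i \sqrt{21}}{3}$ ($m = \sqrt{1 + \left(1 \left(- \frac{1}{3}\right) - 3\right)} = \sqrt{1 - \frac{10}{3}} = \sqrt{- \frac{7}{3}} = \frac{i \sqrt{21}}{3} \approx 1.5275 i$)
$P{\left(V \right)} = 0$ ($P{\left(V \right)} = 4 \cdot 0 V 3 = 4 \cdot 0 \cdot 3 = 4 \cdot 0 = 0$)
$\left(\left(-4 + 1\right)^{2} - P{\left(m \right)}\right)^{2} = \left(\left(-4 + 1\right)^{2} - 0\right)^{2} = \left(\left(-3\right)^{2} + 0\right)^{2} = \left(9 + 0\right)^{2} = 9^{2} = 81$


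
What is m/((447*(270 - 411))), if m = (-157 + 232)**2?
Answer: -625/7003 ≈ -0.089247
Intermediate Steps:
m = 5625 (m = 75**2 = 5625)
m/((447*(270 - 411))) = 5625/((447*(270 - 411))) = 5625/((447*(-141))) = 5625/(-63027) = 5625*(-1/63027) = -625/7003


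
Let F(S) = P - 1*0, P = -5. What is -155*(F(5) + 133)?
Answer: -19840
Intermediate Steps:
F(S) = -5 (F(S) = -5 - 1*0 = -5 + 0 = -5)
-155*(F(5) + 133) = -155*(-5 + 133) = -155*128 = -19840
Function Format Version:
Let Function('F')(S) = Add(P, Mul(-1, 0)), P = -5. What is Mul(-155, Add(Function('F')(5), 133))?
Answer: -19840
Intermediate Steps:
Function('F')(S) = -5 (Function('F')(S) = Add(-5, Mul(-1, 0)) = Add(-5, 0) = -5)
Mul(-155, Add(Function('F')(5), 133)) = Mul(-155, Add(-5, 133)) = Mul(-155, 128) = -19840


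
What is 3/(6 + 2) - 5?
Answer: -37/8 ≈ -4.6250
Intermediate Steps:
3/(6 + 2) - 5 = 3/8 - 5 = -37/8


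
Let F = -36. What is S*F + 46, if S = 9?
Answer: -278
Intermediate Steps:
S*F + 46 = 9*(-36) + 46 = -324 + 46 = -278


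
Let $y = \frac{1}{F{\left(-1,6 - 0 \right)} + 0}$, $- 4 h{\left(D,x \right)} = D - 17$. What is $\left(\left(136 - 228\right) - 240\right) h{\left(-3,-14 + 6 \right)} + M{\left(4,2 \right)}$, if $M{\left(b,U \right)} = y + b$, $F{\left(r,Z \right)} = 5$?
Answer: $- \frac{8279}{5} \approx -1655.8$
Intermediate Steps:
$h{\left(D,x \right)} = \frac{17}{4} - \frac{D}{4}$ ($h{\left(D,x \right)} = - \frac{D - 17}{4} = - \frac{-17 + D}{4} = \frac{17}{4} - \frac{D}{4}$)
$y = \frac{1}{5}$ ($y = \frac{1}{5 + 0} = \frac{1}{5} \approx 0.2$)
$M{\left(b,U \right)} = \frac{1}{5} + b$
$\left(\left(136 - 228\right) - 240\right) h{\left(-3,-14 + 6 \right)} + M{\left(4,2 \right)} = \left(\left(136 - 228\right) - 240\right) \left(\frac{17}{4} - - \frac{3}{4}\right) + \left(\frac{1}{5} + 4\right) = \left(-92 - 240\right) \left(\frac{17}{4} + \frac{3}{4}\right) + \frac{21}{5} = \left(-332\right) 5 + \frac{21}{5} = -1660 + \frac{21}{5} = - \frac{8279}{5}$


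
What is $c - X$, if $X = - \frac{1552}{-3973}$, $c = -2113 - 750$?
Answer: $- \frac{11376251}{3973} \approx -2863.4$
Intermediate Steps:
$c = -2863$ ($c = -2113 - 750 = -2863$)
$X = \frac{1552}{3973}$ ($X = \left(-1552\right) \left(- \frac{1}{3973}\right) = \frac{1552}{3973} \approx 0.39064$)
$c - X = -2863 - \frac{1552}{3973} = - \frac{11376251}{3973}$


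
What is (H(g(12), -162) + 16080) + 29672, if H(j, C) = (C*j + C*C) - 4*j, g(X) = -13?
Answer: 74154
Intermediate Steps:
H(j, C) = C² - 4*j + C*j (H(j, C) = (C*j + C²) - 4*j = (C² + C*j) - 4*j = C² - 4*j + C*j)
(H(g(12), -162) + 16080) + 29672 = (((-162)² - 4*(-13) - 162*(-13)) + 16080) + 29672 = ((26244 + 52 + 2106) + 16080) + 29672 = (28402 + 16080) + 29672 = 44482 + 29672 = 74154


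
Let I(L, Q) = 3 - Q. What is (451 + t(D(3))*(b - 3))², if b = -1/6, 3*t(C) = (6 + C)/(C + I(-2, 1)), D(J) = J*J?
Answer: 880368241/4356 ≈ 2.0210e+5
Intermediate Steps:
D(J) = J²
t(C) = (6 + C)/(3*(2 + C)) (t(C) = ((6 + C)/(C + (3 - 1*1)))/3 = ((6 + C)/(C + (3 - 1)))/3 = ((6 + C)/(C + 2))/3 = ((6 + C)/(2 + C))/3 = (6 + C)/(3*(2 + C)))
b = -⅙ (b = -1*⅙ = -⅙ ≈ -0.16667)
(451 + t(D(3))*(b - 3))² = (451 + ((6 + 3²)/(3*(2 + 3²)))*(-⅙ - 3))² = (451 + ((6 + 9)/(3*(2 + 9)))*(-19/6))² = (451 + ((⅓)*15/11)*(-19/6))² = (451 + ((⅓)*(1/11)*15)*(-19/6))² = (451 + (5/11)*(-19/6))² = (451 - 95/66)² = (29671/66)² = 880368241/4356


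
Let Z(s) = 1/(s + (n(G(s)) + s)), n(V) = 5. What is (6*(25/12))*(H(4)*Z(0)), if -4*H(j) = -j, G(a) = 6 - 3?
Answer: 5/2 ≈ 2.5000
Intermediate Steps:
G(a) = 3
Z(s) = 1/(5 + 2*s) (Z(s) = 1/(s + (5 + s)) = 1/(5 + 2*s))
H(j) = j/4 (H(j) = -(-1)*j/4 = j/4)
(6*(25/12))*(H(4)*Z(0)) = (6*(25/12))*(((¼)*4)/(5 + 2*0)) = (6*(25*(1/12)))*(1/(5 + 0)) = (6*(25/12))*(1/5) = 25*(1*(⅕))/2 = (25/2)*(⅕) = 5/2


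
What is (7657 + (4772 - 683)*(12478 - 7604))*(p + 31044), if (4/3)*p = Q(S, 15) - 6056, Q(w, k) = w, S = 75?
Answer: 2118014382219/4 ≈ 5.2950e+11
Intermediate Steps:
p = -17943/4 (p = 3*(75 - 6056)/4 = (¾)*(-5981) = -17943/4 ≈ -4485.8)
(7657 + (4772 - 683)*(12478 - 7604))*(p + 31044) = (7657 + (4772 - 683)*(12478 - 7604))*(-17943/4 + 31044) = (7657 + 4089*4874)*(106233/4) = (7657 + 19929786)*(106233/4) = 19937443*(106233/4) = 2118014382219/4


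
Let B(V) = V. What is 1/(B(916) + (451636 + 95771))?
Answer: 1/548323 ≈ 1.8237e-6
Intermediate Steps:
1/(B(916) + (451636 + 95771)) = 1/(916 + (451636 + 95771)) = 1/(916 + 547407) = 1/548323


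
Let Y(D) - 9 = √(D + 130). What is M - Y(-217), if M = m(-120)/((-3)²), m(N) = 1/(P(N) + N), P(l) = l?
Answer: -19441/2160 - I*√87 ≈ -9.0005 - 9.3274*I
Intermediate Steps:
m(N) = 1/(2*N) (m(N) = 1/(N + N) = 1/(2*N))
Y(D) = 9 + √(130 + D) (Y(D) = 9 + √(D + 130) = 9 + √(130 + D))
M = -1/2160 (M = ((½)/(-120))/((-3)²) = ((½)*(-1/120))/9 = -1/240*⅑ = -1/2160 ≈ -0.00046296)
M - Y(-217) = -1/2160 - (9 + √(130 - 217)) = -1/2160 - (9 + √(-87)) = -1/2160 - (9 + I*√87) = -1/2160 + (-9 - I*√87) = -19441/2160 - I*√87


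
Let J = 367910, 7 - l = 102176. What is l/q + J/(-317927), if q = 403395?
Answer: -180895338113/128250162165 ≈ -1.4105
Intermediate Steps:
l = -102169 (l = 7 - 1*102176 = 7 - 102176 = -102169)
l/q + J/(-317927) = -102169/403395 + 367910/(-317927) = -102169*1/403395 + 367910*(-1/317927) = -102169/403395 - 367910/317927 = -180895338113/128250162165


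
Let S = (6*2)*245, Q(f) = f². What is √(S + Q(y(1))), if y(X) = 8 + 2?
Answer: 4*√190 ≈ 55.136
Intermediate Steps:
y(X) = 10
S = 2940 (S = 12*245 = 2940)
√(S + Q(y(1))) = √(2940 + 10²) = √(2940 + 100) = √3040 = 4*√190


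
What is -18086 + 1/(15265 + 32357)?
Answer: -861291491/47622 ≈ -18086.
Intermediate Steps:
-18086 + 1/(15265 + 32357) = -18086 + 1/47622 = -861291491/47622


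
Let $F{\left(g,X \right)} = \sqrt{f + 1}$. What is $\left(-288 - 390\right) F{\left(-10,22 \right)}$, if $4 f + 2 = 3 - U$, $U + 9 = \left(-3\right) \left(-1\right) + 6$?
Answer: $- 339 \sqrt{5} \approx -758.03$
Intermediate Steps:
$U = 0$ ($U = -9 + \left(\left(-3\right) \left(-1\right) + 6\right) = -9 + \left(3 + 6\right) = -9 + 9 = 0$)
$f = \frac{1}{4}$ ($f = - \frac{1}{2} + \frac{3 - 0}{4} = - \frac{1}{2} + \frac{3 + 0}{4} = - \frac{1}{2} + \frac{1}{4} \cdot 3 = - \frac{1}{2} + \frac{3}{4} = \frac{1}{4} \approx 0.25$)
$F{\left(g,X \right)} = \frac{\sqrt{5}}{2}$ ($F{\left(g,X \right)} = \sqrt{\frac{1}{4} + 1} = \sqrt{\frac{5}{4}} = \frac{\sqrt{5}}{2}$)
$\left(-288 - 390\right) F{\left(-10,22 \right)} = \left(-288 - 390\right) \frac{\sqrt{5}}{2} = - 678 \frac{\sqrt{5}}{2} = - 339 \sqrt{5}$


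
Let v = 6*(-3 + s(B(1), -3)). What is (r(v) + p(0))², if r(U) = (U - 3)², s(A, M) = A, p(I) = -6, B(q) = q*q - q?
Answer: 189225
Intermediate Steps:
B(q) = q² - q
v = -18 (v = 6*(-3 + 1*(-1 + 1)) = 6*(-3 + 1*0) = 6*(-3 + 0) = 6*(-3) = -18)
r(U) = (-3 + U)²
(r(v) + p(0))² = ((-3 - 18)² - 6)² = ((-21)² - 6)² = (441 - 6)² = 435² = 189225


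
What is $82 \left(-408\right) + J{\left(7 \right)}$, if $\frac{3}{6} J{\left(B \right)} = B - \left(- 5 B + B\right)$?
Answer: $-33386$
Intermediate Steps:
$J{\left(B \right)} = 10 B$ ($J{\left(B \right)} = 2 \left(B - \left(- 5 B + B\right)\right) = 2 \left(B - - 4 B\right) = 2 \left(B + 4 B\right) = 2 \cdot 5 B = 10 B$)
$82 \left(-408\right) + J{\left(7 \right)} = 82 \left(-408\right) + 10 \cdot 7 = -33456 + 70 = -33386$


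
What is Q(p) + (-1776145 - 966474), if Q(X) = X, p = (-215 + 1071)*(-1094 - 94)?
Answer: -3759547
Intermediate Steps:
p = -1016928 (p = 856*(-1188) = -1016928)
Q(p) + (-1776145 - 966474) = -1016928 + (-1776145 - 966474) = -1016928 - 2742619 = -3759547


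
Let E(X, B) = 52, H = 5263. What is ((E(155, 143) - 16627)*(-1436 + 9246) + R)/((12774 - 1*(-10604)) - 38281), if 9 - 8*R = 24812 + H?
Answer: 517818033/59612 ≈ 8686.5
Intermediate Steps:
R = -15033/4 (R = 9/8 - (24812 + 5263)/8 = 9/8 - 1/8*30075 = 9/8 - 30075/8 = -15033/4 ≈ -3758.3)
((E(155, 143) - 16627)*(-1436 + 9246) + R)/((12774 - 1*(-10604)) - 38281) = ((52 - 16627)*(-1436 + 9246) - 15033/4)/((12774 - 1*(-10604)) - 38281) = (-16575*7810 - 15033/4)/((12774 + 10604) - 38281) = (-129450750 - 15033/4)/(23378 - 38281) = -517818033/4/(-14903) = -517818033/4*(-1/14903) = 517818033/59612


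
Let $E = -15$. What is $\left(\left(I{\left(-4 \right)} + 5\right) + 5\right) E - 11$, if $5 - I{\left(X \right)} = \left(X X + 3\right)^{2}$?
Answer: $5179$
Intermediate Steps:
$I{\left(X \right)} = 5 - \left(3 + X^{2}\right)^{2}$ ($I{\left(X \right)} = 5 - \left(X X + 3\right)^{2} = 5 - \left(X^{2} + 3\right)^{2} = 5 - \left(3 + X^{2}\right)^{2}$)
$\left(\left(I{\left(-4 \right)} + 5\right) + 5\right) E - 11 = \left(\left(\left(5 - \left(3 + \left(-4\right)^{2}\right)^{2}\right) + 5\right) + 5\right) \left(-15\right) - 11 = \left(\left(\left(5 - \left(3 + 16\right)^{2}\right) + 5\right) + 5\right) \left(-15\right) - 11 = \left(\left(\left(5 - 19^{2}\right) + 5\right) + 5\right) \left(-15\right) - 11 = \left(\left(\left(5 - 361\right) + 5\right) + 5\right) \left(-15\right) - 11 = \left(\left(-356 + 5\right) + 5\right) \left(-15\right) - 11 = \left(-351 + 5\right) \left(-15\right) - 11 = \left(-346\right) \left(-15\right) - 11 = 5190 - 11 = 5179$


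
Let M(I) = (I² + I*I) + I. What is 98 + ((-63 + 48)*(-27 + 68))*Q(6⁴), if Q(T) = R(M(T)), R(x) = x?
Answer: -2066724622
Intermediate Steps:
M(I) = I + 2*I² (M(I) = (I² + I²) + I = 2*I² + I = I + 2*I²)
Q(T) = T*(1 + 2*T)
98 + ((-63 + 48)*(-27 + 68))*Q(6⁴) = 98 + ((-63 + 48)*(-27 + 68))*(6⁴*(1 + 2*6⁴)) = 98 + (-15*41)*(1296*(1 + 2*1296)) = 98 - 797040*(1 + 2592) = 98 - 797040*2593 = 98 - 615*3360528 = 98 - 2066724720 = -2066724622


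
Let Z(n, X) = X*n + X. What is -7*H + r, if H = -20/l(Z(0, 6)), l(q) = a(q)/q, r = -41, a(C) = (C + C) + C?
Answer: 17/3 ≈ 5.6667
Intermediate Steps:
a(C) = 3*C (a(C) = 2*C + C = 3*C)
Z(n, X) = X + X*n
l(q) = 3 (l(q) = (3*q)/q = 3)
H = -20/3 ≈ -6.6667
-7*H + r = -7*(-20/3) - 41 = 140/3 - 41 = 17/3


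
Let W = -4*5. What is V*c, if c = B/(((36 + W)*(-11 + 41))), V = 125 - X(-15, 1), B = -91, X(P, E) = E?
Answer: -2821/120 ≈ -23.508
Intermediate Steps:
W = -20
V = 124 (V = 125 - 1*1 = 125 - 1 = 124)
c = -91/480 (c = -91*1/((-11 + 41)*(36 - 20)) = -91/(16*30) = -91/480 ≈ -0.18958)
V*c = 124*(-91/480) = -2821/120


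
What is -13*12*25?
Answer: -3900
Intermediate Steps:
-13*12*25 = -156*25 = -3900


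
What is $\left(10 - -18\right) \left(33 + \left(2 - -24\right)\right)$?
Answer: $1652$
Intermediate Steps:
$\left(10 - -18\right) \left(33 + \left(2 - -24\right)\right) = \left(10 + 18\right) \left(33 + \left(2 + 24\right)\right) = 28 \left(33 + 26\right) = 28 \cdot 59 = 1652$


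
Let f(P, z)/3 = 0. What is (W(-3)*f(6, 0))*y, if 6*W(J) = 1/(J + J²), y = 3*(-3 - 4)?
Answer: 0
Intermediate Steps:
f(P, z) = 0 (f(P, z) = 3*0 = 0)
y = -21 (y = 3*(-7) = -21)
W(J) = 1/(6*(J + J²))
(W(-3)*f(6, 0))*y = (((⅙)/(-3*(1 - 3)))*0)*(-21) = (((⅙)*(-⅓)/(-2))*0)*(-21) = (((⅙)*(-⅓)*(-½))*0)*(-21) = ((1/36)*0)*(-21) = 0*(-21) = 0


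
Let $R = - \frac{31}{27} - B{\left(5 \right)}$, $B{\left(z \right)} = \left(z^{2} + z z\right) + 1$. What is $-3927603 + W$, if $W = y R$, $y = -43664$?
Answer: $- \frac{44566369}{27} \approx -1.6506 \cdot 10^{6}$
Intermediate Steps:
$B{\left(z \right)} = 1 + 2 z^{2}$ ($B{\left(z \right)} = \left(z^{2} + z^{2}\right) + 1 = 2 z^{2} + 1 = 1 + 2 z^{2}$)
$R = - \frac{1408}{27}$ ($R = - \frac{31}{27} - \left(1 + 2 \cdot 5^{2}\right) = \left(-31\right) \frac{1}{27} - \left(1 + 2 \cdot 25\right) = - \frac{31}{27} - \left(1 + 50\right) = - \frac{31}{27} - 51 = - \frac{1408}{27} \approx -52.148$)
$W = \frac{61478912}{27}$ ($W = \left(-43664\right) \left(- \frac{1408}{27}\right) = \frac{61478912}{27} \approx 2.277 \cdot 10^{6}$)
$-3927603 + W = -3927603 + \frac{61478912}{27} = - \frac{44566369}{27}$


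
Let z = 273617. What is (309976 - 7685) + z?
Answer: 575908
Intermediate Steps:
(309976 - 7685) + z = (309976 - 7685) + 273617 = 302291 + 273617 = 575908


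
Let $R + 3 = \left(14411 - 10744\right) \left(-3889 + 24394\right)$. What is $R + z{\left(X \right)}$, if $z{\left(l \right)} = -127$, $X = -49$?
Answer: $75191705$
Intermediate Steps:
$R = 75191832$ ($R = -3 + \left(14411 - 10744\right) \left(-3889 + 24394\right) = -3 + 3667 \cdot 20505 = -3 + 75191835 = 75191832$)
$R + z{\left(X \right)} = 75191832 - 127 = 75191705$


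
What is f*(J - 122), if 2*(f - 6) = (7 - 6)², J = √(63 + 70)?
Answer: -793 + 13*√133/2 ≈ -718.04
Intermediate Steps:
J = √133 ≈ 11.533
f = 13/2 (f = 6 + (7 - 6)²/2 = 6 + (½)*1² = 6 + (½)*1 = 6 + ½ = 13/2 ≈ 6.5000)
f*(J - 122) = 13*(√133 - 122)/2 = 13*(-122 + √133)/2 = -793 + 13*√133/2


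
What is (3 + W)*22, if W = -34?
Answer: -682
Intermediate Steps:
(3 + W)*22 = (3 - 34)*22 = -31*22 = -682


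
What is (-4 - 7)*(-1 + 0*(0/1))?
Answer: 11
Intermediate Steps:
(-4 - 7)*(-1 + 0*(0/1)) = -11*(-1 + 0*(0*1)) = -11*(-1 + 0*0) = -11*(-1 + 0) = -11*(-1) = 11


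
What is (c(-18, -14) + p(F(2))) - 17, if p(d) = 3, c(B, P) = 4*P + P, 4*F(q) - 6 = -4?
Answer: -84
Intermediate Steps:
F(q) = ½ (F(q) = 3/2 + (¼)*(-4) = 3/2 - 1 = ½)
c(B, P) = 5*P
(c(-18, -14) + p(F(2))) - 17 = (5*(-14) + 3) - 17 = (-70 + 3) - 17 = -67 - 17 = -84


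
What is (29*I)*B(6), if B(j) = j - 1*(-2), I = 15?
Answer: 3480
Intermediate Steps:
B(j) = 2 + j (B(j) = j + 2 = 2 + j)
(29*I)*B(6) = (29*15)*(2 + 6) = 435*8 = 3480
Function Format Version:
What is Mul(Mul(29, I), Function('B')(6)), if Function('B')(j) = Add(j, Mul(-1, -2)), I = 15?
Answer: 3480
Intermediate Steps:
Function('B')(j) = Add(2, j) (Function('B')(j) = Add(j, 2) = Add(2, j))
Mul(Mul(29, I), Function('B')(6)) = Mul(Mul(29, 15), Add(2, 6)) = Mul(435, 8) = 3480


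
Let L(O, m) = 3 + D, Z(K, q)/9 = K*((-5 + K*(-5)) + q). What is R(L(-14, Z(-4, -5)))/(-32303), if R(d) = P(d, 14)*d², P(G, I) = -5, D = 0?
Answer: 45/32303 ≈ 0.0013931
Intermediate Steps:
Z(K, q) = 9*K*(-5 + q - 5*K) (Z(K, q) = 9*(K*((-5 + K*(-5)) + q)) = 9*(K*((-5 - 5*K) + q)) = 9*(K*(-5 + q - 5*K)) = 9*K*(-5 + q - 5*K))
L(O, m) = 3 (L(O, m) = 3 + 0 = 3)
R(d) = -5*d²
R(L(-14, Z(-4, -5)))/(-32303) = -5*3²/(-32303) = -5*9*(-1/32303) = -45*(-1/32303) = 45/32303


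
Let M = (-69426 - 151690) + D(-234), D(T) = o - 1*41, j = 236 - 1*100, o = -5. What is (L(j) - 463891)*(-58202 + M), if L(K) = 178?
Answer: 129544718532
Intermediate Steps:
j = 136 (j = 236 - 100 = 136)
D(T) = -46 (D(T) = -5 - 1*41 = -5 - 41 = -46)
M = -221162 (M = (-69426 - 151690) - 46 = -221116 - 46 = -221162)
(L(j) - 463891)*(-58202 + M) = (178 - 463891)*(-58202 - 221162) = -463713*(-279364) = 129544718532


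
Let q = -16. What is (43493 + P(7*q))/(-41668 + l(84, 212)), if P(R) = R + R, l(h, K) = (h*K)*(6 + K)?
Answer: 43269/3840476 ≈ 0.011267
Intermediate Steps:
l(h, K) = K*h*(6 + K) (l(h, K) = (K*h)*(6 + K) = K*h*(6 + K))
P(R) = 2*R
(43493 + P(7*q))/(-41668 + l(84, 212)) = (43493 + 2*(7*(-16)))/(-41668 + 212*84*(6 + 212)) = (43493 + 2*(-112))/(-41668 + 212*84*218) = (43493 - 224)/(-41668 + 3882144) = 43269/3840476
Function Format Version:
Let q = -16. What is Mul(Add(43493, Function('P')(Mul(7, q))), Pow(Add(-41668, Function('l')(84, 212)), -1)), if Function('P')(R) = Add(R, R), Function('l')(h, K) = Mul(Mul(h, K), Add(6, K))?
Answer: Rational(43269, 3840476) ≈ 0.011267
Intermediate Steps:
Function('l')(h, K) = Mul(K, h, Add(6, K)) (Function('l')(h, K) = Mul(Mul(K, h), Add(6, K)) = Mul(K, h, Add(6, K)))
Function('P')(R) = Mul(2, R)
Mul(Add(43493, Function('P')(Mul(7, q))), Pow(Add(-41668, Function('l')(84, 212)), -1)) = Mul(Add(43493, Mul(2, Mul(7, -16))), Pow(Add(-41668, Mul(212, 84, Add(6, 212))), -1)) = Mul(Add(43493, Mul(2, -112)), Pow(Add(-41668, Mul(212, 84, 218)), -1)) = Mul(Add(43493, -224), Pow(Add(-41668, 3882144), -1)) = Mul(43269, Pow(3840476, -1)) = Mul(43269, Rational(1, 3840476)) = Rational(43269, 3840476)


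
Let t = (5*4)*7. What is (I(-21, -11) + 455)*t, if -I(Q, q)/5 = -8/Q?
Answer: 190300/3 ≈ 63433.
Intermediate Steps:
I(Q, q) = 40/Q (I(Q, q) = -(-40)/Q = 40/Q)
t = 140 (t = 20*7 = 140)
(I(-21, -11) + 455)*t = (40/(-21) + 455)*140 = (40*(-1/21) + 455)*140 = (-40/21 + 455)*140 = (9515/21)*140 = 190300/3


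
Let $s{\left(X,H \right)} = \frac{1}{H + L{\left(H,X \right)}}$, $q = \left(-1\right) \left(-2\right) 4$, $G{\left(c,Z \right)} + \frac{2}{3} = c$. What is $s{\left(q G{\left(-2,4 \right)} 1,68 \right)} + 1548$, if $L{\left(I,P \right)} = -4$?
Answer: $\frac{99073}{64} \approx 1548.0$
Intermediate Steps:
$G{\left(c,Z \right)} = - \frac{2}{3} + c$
$q = 8$ ($q = 2 \cdot 4 = 8$)
$s{\left(X,H \right)} = \frac{1}{-4 + H}$ ($s{\left(X,H \right)} = \frac{1}{H - 4} = \frac{1}{-4 + H}$)
$s{\left(q G{\left(-2,4 \right)} 1,68 \right)} + 1548 = \frac{1}{-4 + 68} + 1548 = \frac{1}{64} + 1548 = \frac{99073}{64}$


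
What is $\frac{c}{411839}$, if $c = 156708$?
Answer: $\frac{156708}{411839} \approx 0.38051$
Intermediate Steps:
$\frac{c}{411839} = \frac{156708}{411839}$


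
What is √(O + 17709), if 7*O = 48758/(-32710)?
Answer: √232105799789710/114485 ≈ 133.07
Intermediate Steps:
O = -24379/114485 (O = (48758/(-32710))/7 = (48758*(-1/32710))/7 = (⅐)*(-24379/16355) = -24379/114485 ≈ -0.21294)
√(O + 17709) = √(-24379/114485 + 17709) = √(2027390486/114485) = √232105799789710/114485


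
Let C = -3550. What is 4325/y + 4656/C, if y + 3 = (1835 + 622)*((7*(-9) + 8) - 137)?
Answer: -1105903891/837350925 ≈ -1.3207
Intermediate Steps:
y = -471747 (y = -3 + (1835 + 622)*((7*(-9) + 8) - 137) = -3 + 2457*((-63 + 8) - 137) = -3 + 2457*(-55 - 137) = -3 + 2457*(-192) = -3 - 471744 = -471747)
4325/y + 4656/C = 4325/(-471747) + 4656/(-3550) = 4325*(-1/471747) + 4656*(-1/3550) = -4325/471747 - 2328/1775 = -1105903891/837350925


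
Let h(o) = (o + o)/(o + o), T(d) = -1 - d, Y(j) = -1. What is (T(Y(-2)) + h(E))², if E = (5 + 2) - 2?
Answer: 1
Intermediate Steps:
E = 5 (E = 7 - 2 = 5)
h(o) = 1 (h(o) = (2*o)/((2*o)) = (2*o)*(1/(2*o)) = 1)
(T(Y(-2)) + h(E))² = ((-1 - 1*(-1)) + 1)² = ((-1 + 1) + 1)² = (0 + 1)² = 1² = 1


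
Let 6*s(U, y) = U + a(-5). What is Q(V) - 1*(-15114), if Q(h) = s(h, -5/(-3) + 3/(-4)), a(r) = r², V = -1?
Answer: 15118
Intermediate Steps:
s(U, y) = 25/6 + U/6 (s(U, y) = (U + (-5)²)/6 = (U + 25)/6 = (25 + U)/6 = 25/6 + U/6)
Q(h) = 25/6 + h/6
Q(V) - 1*(-15114) = (25/6 + (⅙)*(-1)) - 1*(-15114) = (25/6 - ⅙) + 15114 = 4 + 15114 = 15118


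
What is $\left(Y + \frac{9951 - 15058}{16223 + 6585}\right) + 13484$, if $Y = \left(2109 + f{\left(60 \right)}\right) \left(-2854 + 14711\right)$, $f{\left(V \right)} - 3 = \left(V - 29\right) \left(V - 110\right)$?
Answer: $\frac{152291702237}{22808} \approx 6.6771 \cdot 10^{6}$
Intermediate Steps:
$f{\left(V \right)} = 3 + \left(-110 + V\right) \left(-29 + V\right)$ ($f{\left(V \right)} = 3 + \left(V - 29\right) \left(V - 110\right) = 3 + \left(-29 + V\right) \left(-110 + V\right) = 3 + \left(-110 + V\right) \left(-29 + V\right)$)
$Y = 6663634$ ($Y = \left(2109 + \left(3193 + 60^{2} - 8340\right)\right) \left(-2854 + 14711\right) = \left(2109 + \left(3193 + 3600 - 8340\right)\right) 11857 = \left(2109 - 1547\right) 11857 = 562 \cdot 11857 = 6663634$)
$\left(Y + \frac{9951 - 15058}{16223 + 6585}\right) + 13484 = \left(6663634 + \frac{9951 - 15058}{16223 + 6585}\right) + 13484 = \left(6663634 - \frac{5107}{22808}\right) + 13484 = \frac{151984159165}{22808} + 13484 = \frac{152291702237}{22808}$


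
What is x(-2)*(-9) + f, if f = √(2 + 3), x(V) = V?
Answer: 18 + √5 ≈ 20.236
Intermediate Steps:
f = √5 ≈ 2.2361
x(-2)*(-9) + f = -2*(-9) + √5 = 18 + √5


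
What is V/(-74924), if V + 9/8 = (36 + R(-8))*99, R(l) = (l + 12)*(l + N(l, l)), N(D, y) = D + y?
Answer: 47529/599392 ≈ 0.079295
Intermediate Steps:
R(l) = 3*l*(12 + l) (R(l) = (l + 12)*(l + (l + l)) = (12 + l)*(l + 2*l) = (12 + l)*(3*l) = 3*l*(12 + l))
V = -47529/8 (V = -9/8 + (36 + 3*(-8)*(12 - 8))*99 = -9/8 + (36 + 3*(-8)*4)*99 = -9/8 + (36 - 96)*99 = -9/8 - 60*99 = -9/8 - 5940 = -47529/8 ≈ -5941.1)
V/(-74924) = -47529/8/(-74924) = -47529/8*(-1/74924) = 47529/599392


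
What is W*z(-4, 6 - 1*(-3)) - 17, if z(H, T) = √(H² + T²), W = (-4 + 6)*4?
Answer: -17 + 8*√97 ≈ 61.791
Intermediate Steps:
W = 8 (W = 2*4 = 8)
W*z(-4, 6 - 1*(-3)) - 17 = 8*√((-4)² + (6 - 1*(-3))²) - 17 = 8*√(16 + (6 + 3)²) - 17 = 8*√(16 + 9²) - 17 = 8*√(16 + 81) - 17 = 8*√97 - 17 = -17 + 8*√97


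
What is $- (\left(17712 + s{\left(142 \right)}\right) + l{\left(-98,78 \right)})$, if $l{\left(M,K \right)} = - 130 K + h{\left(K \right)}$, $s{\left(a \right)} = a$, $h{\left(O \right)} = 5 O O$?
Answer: $-38134$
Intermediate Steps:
$h{\left(O \right)} = 5 O^{2}$
$l{\left(M,K \right)} = - 130 K + 5 K^{2}$
$- (\left(17712 + s{\left(142 \right)}\right) + l{\left(-98,78 \right)}) = - (\left(17712 + 142\right) + 5 \cdot 78 \left(-26 + 78\right)) = - (17854 + 5 \cdot 78 \cdot 52) = - (17854 + 20280) = \left(-1\right) 38134 = -38134$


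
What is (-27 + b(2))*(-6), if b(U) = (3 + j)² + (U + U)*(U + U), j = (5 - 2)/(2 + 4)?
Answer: -15/2 ≈ -7.5000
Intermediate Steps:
j = ½ (j = 3/6 = 3*(⅙) = ½ ≈ 0.50000)
b(U) = 49/4 + 4*U² (b(U) = (3 + ½)² + (U + U)*(U + U) = (7/2)² + (2*U)*(2*U) = 49/4 + 4*U²)
(-27 + b(2))*(-6) = (-27 + (49/4 + 4*2²))*(-6) = (-27 + (49/4 + 4*4))*(-6) = (-27 + (49/4 + 16))*(-6) = (-27 + 113/4)*(-6) = (5/4)*(-6) = -15/2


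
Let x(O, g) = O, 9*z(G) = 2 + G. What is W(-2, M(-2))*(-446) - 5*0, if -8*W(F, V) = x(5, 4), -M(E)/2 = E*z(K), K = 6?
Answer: 1115/4 ≈ 278.75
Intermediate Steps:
z(G) = 2/9 + G/9 (z(G) = (2 + G)/9 = 2/9 + G/9)
M(E) = -16*E/9 (M(E) = -2*E*(2/9 + (⅑)*6) = -2*E*(2/9 + ⅔) = -2*E*8/9 = -16*E/9)
W(F, V) = -5/8 (W(F, V) = -⅛*5 = -5/8)
W(-2, M(-2))*(-446) - 5*0 = -5/8*(-446) - 5*0 = 1115/4 + 0 = 1115/4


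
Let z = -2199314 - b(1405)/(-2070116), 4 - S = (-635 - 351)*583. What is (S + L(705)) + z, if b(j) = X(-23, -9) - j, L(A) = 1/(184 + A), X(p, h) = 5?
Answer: -747392407446253/460083281 ≈ -1.6245e+6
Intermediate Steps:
S = 574842 (S = 4 - (-635 - 351)*583 = 4 - (-986)*583 = 4 - 1*(-574838) = 4 + 574838 = 574842)
b(j) = 5 - j
z = -1138208775456/517529 (z = -2199314 - (5 - 1*1405)/(-2070116) = -2199314 - (5 - 1405)*(-1)/2070116 = -2199314 - (-1400)*(-1)/2070116 = -2199314 - 1*350/517529 = -2199314 - 350/517529 = -1138208775456/517529 ≈ -2.1993e+6)
(S + L(705)) + z = (574842 + 1/(184 + 705)) - 1138208775456/517529 = (574842 + 1/889) - 1138208775456/517529 = 511034539/889 - 1138208775456/517529 = -747392407446253/460083281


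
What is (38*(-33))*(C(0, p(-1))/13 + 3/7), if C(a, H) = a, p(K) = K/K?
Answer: -3762/7 ≈ -537.43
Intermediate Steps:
p(K) = 1
(38*(-33))*(C(0, p(-1))/13 + 3/7) = (38*(-33))*(0/13 + 3/7) = -1254*(0*(1/13) + 3*(1/7)) = -1254*(0 + 3/7) = -1254*3/7 = -3762/7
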